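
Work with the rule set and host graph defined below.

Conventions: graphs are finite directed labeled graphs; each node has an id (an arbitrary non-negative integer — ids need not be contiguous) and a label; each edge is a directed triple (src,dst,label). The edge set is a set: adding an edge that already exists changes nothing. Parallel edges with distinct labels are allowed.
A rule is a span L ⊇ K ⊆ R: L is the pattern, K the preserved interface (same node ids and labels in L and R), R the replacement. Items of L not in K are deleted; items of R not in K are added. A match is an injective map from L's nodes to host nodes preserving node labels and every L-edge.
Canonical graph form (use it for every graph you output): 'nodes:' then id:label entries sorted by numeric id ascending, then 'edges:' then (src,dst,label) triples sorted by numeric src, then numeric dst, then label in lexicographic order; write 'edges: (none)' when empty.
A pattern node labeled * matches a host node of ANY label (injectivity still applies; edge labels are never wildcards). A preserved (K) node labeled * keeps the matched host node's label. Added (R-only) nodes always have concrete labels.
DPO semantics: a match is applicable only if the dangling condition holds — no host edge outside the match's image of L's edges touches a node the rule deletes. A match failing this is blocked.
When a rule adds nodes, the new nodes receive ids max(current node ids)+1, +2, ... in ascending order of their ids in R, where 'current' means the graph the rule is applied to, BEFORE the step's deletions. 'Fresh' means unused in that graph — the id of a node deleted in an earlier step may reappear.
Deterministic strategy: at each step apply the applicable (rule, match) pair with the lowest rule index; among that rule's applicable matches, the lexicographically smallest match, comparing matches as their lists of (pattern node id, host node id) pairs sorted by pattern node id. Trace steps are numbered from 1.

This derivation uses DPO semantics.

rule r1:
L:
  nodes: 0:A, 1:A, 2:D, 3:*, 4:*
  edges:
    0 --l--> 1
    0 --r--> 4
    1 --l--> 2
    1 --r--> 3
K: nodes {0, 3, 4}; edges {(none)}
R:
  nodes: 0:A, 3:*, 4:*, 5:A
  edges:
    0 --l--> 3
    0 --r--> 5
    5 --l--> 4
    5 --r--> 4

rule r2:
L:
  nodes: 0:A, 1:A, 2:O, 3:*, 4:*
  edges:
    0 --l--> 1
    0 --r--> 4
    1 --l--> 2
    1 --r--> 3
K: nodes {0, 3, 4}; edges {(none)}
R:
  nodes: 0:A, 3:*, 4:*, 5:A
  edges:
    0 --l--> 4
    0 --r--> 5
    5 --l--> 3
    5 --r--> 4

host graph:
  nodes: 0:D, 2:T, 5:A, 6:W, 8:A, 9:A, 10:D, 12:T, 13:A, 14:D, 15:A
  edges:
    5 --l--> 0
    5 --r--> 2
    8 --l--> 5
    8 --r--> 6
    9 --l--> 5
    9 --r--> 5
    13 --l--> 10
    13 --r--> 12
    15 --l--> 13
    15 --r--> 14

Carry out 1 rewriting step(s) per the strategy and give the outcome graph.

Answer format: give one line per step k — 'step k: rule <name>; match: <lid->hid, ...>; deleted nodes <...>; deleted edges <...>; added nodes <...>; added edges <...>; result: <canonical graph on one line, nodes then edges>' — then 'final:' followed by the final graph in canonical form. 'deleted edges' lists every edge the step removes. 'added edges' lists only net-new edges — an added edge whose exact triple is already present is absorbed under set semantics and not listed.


step 1: rule r1; match: 0->15, 1->13, 2->10, 3->12, 4->14; deleted nodes 10, 13; deleted edges (13,10,l); (13,12,r); (15,13,l); (15,14,r); added nodes 16; added edges (15,12,l); (15,16,r); (16,14,l); (16,14,r); result: nodes: 0:D, 2:T, 5:A, 6:W, 8:A, 9:A, 12:T, 14:D, 15:A, 16:A edges: (5,0,l); (5,2,r); (8,5,l); (8,6,r); (9,5,l); (9,5,r); (15,12,l); (15,16,r); (16,14,l); (16,14,r)
final:
nodes: 0:D, 2:T, 5:A, 6:W, 8:A, 9:A, 12:T, 14:D, 15:A, 16:A
edges: (5,0,l); (5,2,r); (8,5,l); (8,6,r); (9,5,l); (9,5,r); (15,12,l); (15,16,r); (16,14,l); (16,14,r)


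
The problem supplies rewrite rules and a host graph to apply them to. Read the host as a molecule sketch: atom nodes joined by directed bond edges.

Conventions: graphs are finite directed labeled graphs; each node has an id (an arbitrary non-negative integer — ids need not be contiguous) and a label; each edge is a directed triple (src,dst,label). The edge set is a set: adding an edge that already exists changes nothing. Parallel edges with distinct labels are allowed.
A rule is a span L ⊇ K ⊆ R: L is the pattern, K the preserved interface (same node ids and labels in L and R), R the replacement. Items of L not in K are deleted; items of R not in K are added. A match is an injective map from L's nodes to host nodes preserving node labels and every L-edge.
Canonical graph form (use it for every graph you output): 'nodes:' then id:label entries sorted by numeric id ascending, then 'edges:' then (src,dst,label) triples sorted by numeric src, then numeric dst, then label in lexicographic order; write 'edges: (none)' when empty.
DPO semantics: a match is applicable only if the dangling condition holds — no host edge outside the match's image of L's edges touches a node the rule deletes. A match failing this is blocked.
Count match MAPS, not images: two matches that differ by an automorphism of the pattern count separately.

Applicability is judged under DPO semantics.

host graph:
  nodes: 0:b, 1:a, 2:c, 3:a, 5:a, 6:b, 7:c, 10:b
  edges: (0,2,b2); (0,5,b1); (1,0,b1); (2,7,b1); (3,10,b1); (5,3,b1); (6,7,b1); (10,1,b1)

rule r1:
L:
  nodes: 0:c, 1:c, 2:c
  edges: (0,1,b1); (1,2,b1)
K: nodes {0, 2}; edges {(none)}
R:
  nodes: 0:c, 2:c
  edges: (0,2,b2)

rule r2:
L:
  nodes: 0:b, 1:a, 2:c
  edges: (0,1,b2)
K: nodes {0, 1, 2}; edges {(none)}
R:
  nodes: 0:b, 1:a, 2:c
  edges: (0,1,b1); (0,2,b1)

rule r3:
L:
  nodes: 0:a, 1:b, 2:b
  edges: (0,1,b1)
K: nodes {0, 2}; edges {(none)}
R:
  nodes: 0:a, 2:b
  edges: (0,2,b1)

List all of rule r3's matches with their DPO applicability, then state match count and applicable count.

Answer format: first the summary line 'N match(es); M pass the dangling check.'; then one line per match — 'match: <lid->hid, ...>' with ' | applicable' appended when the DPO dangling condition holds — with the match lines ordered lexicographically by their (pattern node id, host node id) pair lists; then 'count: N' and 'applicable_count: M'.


4 match(es); 0 pass the dangling check.
match: 0->1, 1->0, 2->6
match: 0->1, 1->0, 2->10
match: 0->3, 1->10, 2->0
match: 0->3, 1->10, 2->6
count: 4
applicable_count: 0


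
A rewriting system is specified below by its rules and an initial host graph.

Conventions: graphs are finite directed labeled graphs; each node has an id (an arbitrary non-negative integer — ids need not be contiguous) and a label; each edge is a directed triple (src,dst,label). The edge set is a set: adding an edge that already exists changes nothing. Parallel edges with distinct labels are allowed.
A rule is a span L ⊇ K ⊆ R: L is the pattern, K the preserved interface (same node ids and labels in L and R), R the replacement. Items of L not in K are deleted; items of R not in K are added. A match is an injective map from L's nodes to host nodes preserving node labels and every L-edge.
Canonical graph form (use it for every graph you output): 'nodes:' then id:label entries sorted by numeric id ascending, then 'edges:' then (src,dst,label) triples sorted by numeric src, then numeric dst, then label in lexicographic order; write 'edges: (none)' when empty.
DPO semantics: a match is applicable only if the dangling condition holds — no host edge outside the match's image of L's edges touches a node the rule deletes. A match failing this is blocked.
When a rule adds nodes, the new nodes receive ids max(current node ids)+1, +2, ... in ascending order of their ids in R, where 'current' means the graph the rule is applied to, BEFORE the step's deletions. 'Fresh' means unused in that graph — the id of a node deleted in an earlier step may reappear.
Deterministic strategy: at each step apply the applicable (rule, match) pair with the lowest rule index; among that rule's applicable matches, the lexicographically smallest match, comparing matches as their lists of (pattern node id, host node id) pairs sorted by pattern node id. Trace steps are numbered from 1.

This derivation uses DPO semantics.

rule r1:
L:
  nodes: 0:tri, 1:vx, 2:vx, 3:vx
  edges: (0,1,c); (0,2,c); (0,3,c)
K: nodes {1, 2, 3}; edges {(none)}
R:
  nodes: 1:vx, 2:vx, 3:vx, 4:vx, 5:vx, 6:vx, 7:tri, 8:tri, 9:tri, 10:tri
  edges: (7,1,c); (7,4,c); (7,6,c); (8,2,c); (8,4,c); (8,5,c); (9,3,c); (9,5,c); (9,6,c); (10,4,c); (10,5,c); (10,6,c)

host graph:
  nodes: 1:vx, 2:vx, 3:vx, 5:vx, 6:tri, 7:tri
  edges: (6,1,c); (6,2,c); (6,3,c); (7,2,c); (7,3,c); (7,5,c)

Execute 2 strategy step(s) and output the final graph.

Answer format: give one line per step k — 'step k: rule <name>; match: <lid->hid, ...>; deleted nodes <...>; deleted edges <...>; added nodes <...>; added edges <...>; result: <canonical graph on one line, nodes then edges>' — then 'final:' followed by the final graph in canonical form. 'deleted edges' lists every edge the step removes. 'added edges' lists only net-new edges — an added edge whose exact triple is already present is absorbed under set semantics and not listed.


step 1: rule r1; match: 0->6, 1->1, 2->2, 3->3; deleted nodes 6; deleted edges (6,1,c); (6,2,c); (6,3,c); added nodes 8, 9, 10, 11, 12, 13, 14; added edges (11,1,c); (11,8,c); (11,10,c); (12,2,c); (12,8,c); (12,9,c); (13,3,c); (13,9,c); (13,10,c); (14,8,c); (14,9,c); (14,10,c); result: nodes: 1:vx, 2:vx, 3:vx, 5:vx, 7:tri, 8:vx, 9:vx, 10:vx, 11:tri, 12:tri, 13:tri, 14:tri edges: (7,2,c); (7,3,c); (7,5,c); (11,1,c); (11,8,c); (11,10,c); (12,2,c); (12,8,c); (12,9,c); (13,3,c); (13,9,c); (13,10,c); (14,8,c); (14,9,c); (14,10,c)
step 2: rule r1; match: 0->7, 1->2, 2->3, 3->5; deleted nodes 7; deleted edges (7,2,c); (7,3,c); (7,5,c); added nodes 15, 16, 17, 18, 19, 20, 21; added edges (18,2,c); (18,15,c); (18,17,c); (19,3,c); (19,15,c); (19,16,c); (20,5,c); (20,16,c); (20,17,c); (21,15,c); (21,16,c); (21,17,c); result: nodes: 1:vx, 2:vx, 3:vx, 5:vx, 8:vx, 9:vx, 10:vx, 11:tri, 12:tri, 13:tri, 14:tri, 15:vx, 16:vx, 17:vx, 18:tri, 19:tri, 20:tri, 21:tri edges: (11,1,c); (11,8,c); (11,10,c); (12,2,c); (12,8,c); (12,9,c); (13,3,c); (13,9,c); (13,10,c); (14,8,c); (14,9,c); (14,10,c); (18,2,c); (18,15,c); (18,17,c); (19,3,c); (19,15,c); (19,16,c); (20,5,c); (20,16,c); (20,17,c); (21,15,c); (21,16,c); (21,17,c)
final:
nodes: 1:vx, 2:vx, 3:vx, 5:vx, 8:vx, 9:vx, 10:vx, 11:tri, 12:tri, 13:tri, 14:tri, 15:vx, 16:vx, 17:vx, 18:tri, 19:tri, 20:tri, 21:tri
edges: (11,1,c); (11,8,c); (11,10,c); (12,2,c); (12,8,c); (12,9,c); (13,3,c); (13,9,c); (13,10,c); (14,8,c); (14,9,c); (14,10,c); (18,2,c); (18,15,c); (18,17,c); (19,3,c); (19,15,c); (19,16,c); (20,5,c); (20,16,c); (20,17,c); (21,15,c); (21,16,c); (21,17,c)


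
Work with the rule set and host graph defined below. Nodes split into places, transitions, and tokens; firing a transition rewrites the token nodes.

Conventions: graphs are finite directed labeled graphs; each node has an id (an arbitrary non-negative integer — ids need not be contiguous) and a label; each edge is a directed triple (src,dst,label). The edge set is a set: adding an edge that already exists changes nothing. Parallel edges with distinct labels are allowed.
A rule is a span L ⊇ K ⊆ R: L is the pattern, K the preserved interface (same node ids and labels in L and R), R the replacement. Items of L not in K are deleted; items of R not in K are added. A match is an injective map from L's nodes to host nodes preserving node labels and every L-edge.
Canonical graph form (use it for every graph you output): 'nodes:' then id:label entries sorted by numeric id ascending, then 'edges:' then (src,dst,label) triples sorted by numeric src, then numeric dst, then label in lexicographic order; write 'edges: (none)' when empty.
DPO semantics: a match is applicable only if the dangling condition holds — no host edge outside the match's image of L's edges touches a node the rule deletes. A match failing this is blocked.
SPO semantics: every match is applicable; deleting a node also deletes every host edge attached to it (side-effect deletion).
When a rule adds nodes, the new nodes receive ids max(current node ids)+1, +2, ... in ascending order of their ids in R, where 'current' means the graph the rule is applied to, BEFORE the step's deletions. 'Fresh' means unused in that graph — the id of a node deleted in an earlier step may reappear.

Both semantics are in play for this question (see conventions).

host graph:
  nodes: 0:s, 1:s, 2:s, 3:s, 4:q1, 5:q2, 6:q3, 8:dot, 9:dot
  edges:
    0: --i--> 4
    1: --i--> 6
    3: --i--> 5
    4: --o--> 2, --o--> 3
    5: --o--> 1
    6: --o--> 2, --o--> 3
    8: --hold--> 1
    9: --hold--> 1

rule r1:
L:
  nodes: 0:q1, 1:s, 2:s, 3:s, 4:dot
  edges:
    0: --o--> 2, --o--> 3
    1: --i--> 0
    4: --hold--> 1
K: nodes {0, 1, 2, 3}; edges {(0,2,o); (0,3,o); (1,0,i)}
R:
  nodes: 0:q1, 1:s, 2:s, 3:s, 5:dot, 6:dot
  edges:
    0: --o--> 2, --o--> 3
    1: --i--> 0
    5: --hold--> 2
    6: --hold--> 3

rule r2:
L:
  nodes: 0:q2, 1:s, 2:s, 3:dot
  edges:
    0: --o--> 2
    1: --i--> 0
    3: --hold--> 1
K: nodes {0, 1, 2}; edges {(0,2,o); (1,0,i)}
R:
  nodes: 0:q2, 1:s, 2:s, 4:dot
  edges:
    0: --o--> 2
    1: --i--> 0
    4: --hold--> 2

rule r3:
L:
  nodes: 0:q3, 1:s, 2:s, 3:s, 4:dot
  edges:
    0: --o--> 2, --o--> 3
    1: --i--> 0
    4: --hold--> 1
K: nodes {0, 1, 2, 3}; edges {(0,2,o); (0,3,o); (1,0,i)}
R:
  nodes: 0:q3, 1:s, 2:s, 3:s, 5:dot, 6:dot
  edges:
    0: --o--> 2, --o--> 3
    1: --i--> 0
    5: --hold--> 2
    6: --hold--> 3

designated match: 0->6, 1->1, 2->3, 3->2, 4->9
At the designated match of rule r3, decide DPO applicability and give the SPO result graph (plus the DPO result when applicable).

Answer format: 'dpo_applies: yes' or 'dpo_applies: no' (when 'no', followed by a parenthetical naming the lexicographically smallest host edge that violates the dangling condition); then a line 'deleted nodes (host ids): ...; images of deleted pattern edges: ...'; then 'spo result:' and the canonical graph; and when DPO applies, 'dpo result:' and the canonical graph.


dpo_applies: yes
deleted nodes (host ids): 9; images of deleted pattern edges: (9,1,hold)
spo result:
nodes: 0:s, 1:s, 2:s, 3:s, 4:q1, 5:q2, 6:q3, 8:dot, 10:dot, 11:dot
edges: (0,4,i); (1,6,i); (3,5,i); (4,2,o); (4,3,o); (5,1,o); (6,2,o); (6,3,o); (8,1,hold); (10,3,hold); (11,2,hold)
dpo result:
nodes: 0:s, 1:s, 2:s, 3:s, 4:q1, 5:q2, 6:q3, 8:dot, 10:dot, 11:dot
edges: (0,4,i); (1,6,i); (3,5,i); (4,2,o); (4,3,o); (5,1,o); (6,2,o); (6,3,o); (8,1,hold); (10,3,hold); (11,2,hold)


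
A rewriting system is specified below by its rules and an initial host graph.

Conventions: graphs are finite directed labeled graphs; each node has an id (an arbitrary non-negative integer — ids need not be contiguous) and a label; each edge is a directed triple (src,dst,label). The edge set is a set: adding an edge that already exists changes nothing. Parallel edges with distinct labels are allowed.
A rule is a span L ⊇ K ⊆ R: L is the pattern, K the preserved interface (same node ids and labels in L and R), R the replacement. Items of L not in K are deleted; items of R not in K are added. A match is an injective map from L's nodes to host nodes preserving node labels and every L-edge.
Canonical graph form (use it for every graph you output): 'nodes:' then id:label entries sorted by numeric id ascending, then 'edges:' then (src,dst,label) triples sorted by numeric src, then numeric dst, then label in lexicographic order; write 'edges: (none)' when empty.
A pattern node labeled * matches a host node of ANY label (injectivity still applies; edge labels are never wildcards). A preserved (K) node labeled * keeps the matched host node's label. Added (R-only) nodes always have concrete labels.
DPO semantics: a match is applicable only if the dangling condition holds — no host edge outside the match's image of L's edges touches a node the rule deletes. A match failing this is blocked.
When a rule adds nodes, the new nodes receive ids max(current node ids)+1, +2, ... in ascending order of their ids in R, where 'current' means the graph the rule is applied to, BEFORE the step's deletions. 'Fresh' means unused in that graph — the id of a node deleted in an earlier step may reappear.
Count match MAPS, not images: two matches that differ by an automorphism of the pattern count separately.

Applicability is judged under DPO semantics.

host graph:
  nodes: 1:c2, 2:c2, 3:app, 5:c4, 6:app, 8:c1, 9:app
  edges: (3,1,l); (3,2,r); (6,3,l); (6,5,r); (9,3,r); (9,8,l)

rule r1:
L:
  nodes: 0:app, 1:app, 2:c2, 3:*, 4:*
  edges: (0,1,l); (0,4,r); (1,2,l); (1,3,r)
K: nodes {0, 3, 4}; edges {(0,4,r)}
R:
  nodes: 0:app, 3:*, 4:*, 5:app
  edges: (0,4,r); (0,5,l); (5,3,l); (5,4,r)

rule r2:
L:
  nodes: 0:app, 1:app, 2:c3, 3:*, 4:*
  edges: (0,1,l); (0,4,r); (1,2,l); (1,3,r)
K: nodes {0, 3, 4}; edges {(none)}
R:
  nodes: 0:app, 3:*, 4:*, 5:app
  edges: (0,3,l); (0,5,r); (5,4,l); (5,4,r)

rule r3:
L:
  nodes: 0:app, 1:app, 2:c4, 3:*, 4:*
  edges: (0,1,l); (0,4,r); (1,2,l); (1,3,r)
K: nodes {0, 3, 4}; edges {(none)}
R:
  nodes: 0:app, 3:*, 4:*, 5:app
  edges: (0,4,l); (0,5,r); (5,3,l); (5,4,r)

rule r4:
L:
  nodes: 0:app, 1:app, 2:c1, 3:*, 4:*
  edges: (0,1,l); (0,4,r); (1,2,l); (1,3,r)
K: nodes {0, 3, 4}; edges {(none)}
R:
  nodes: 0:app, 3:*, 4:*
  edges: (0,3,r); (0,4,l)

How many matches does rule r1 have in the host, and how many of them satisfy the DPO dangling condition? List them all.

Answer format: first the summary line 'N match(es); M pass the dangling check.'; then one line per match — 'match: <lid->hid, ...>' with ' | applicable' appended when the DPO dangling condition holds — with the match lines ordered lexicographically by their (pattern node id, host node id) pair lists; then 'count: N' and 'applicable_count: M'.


1 match(es); 0 pass the dangling check.
match: 0->6, 1->3, 2->1, 3->2, 4->5
count: 1
applicable_count: 0


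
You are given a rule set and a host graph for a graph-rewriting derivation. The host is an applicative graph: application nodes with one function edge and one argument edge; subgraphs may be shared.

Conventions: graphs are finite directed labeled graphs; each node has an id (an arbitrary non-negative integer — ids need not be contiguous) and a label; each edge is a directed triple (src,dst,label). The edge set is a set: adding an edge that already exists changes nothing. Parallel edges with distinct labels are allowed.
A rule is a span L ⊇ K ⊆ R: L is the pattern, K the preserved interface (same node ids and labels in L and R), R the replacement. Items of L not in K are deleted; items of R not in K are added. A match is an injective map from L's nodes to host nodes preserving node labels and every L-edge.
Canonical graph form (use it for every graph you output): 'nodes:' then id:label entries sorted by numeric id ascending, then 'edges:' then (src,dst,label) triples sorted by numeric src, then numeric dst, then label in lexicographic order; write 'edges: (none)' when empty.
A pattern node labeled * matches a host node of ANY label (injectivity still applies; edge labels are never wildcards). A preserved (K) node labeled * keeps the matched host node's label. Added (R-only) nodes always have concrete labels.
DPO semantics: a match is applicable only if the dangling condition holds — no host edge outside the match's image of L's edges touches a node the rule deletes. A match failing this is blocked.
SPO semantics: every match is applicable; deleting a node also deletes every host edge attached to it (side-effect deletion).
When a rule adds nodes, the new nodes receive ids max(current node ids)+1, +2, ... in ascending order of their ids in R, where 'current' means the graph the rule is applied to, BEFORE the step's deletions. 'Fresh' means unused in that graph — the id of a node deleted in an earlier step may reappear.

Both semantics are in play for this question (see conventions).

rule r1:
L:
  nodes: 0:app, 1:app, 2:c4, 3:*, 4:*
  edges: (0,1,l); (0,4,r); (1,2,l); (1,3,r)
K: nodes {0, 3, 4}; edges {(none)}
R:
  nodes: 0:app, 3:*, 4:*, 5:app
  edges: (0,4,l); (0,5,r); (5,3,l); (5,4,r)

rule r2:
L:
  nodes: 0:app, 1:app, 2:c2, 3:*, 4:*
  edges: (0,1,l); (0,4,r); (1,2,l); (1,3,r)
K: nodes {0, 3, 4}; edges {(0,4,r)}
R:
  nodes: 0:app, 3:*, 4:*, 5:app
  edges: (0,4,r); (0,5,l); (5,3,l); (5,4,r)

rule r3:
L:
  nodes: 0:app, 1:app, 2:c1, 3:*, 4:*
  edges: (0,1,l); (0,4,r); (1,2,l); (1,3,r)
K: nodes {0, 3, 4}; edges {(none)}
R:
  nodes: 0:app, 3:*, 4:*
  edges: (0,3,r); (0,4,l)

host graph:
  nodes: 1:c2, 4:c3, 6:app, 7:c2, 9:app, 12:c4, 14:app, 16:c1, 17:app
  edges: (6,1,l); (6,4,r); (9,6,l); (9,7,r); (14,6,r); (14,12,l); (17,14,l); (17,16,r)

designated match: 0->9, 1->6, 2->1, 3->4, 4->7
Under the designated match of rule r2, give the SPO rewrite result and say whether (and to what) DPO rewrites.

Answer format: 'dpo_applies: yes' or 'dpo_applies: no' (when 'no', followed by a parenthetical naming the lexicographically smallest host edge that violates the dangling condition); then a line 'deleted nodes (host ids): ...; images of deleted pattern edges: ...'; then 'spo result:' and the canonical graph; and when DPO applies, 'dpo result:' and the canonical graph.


dpo_applies: no
(the rule deletes node 6, which keeps host edge (14,6,r) outside the match image — the dangling condition fails, DPO blocks; SPO proceeds and side-deletes such edges)
deleted nodes (host ids): 1, 6; images of deleted pattern edges: (6,1,l); (6,4,r); (9,6,l)
spo result:
nodes: 4:c3, 7:c2, 9:app, 12:c4, 14:app, 16:c1, 17:app, 18:app
edges: (9,7,r); (9,18,l); (14,12,l); (17,14,l); (17,16,r); (18,4,l); (18,7,r)


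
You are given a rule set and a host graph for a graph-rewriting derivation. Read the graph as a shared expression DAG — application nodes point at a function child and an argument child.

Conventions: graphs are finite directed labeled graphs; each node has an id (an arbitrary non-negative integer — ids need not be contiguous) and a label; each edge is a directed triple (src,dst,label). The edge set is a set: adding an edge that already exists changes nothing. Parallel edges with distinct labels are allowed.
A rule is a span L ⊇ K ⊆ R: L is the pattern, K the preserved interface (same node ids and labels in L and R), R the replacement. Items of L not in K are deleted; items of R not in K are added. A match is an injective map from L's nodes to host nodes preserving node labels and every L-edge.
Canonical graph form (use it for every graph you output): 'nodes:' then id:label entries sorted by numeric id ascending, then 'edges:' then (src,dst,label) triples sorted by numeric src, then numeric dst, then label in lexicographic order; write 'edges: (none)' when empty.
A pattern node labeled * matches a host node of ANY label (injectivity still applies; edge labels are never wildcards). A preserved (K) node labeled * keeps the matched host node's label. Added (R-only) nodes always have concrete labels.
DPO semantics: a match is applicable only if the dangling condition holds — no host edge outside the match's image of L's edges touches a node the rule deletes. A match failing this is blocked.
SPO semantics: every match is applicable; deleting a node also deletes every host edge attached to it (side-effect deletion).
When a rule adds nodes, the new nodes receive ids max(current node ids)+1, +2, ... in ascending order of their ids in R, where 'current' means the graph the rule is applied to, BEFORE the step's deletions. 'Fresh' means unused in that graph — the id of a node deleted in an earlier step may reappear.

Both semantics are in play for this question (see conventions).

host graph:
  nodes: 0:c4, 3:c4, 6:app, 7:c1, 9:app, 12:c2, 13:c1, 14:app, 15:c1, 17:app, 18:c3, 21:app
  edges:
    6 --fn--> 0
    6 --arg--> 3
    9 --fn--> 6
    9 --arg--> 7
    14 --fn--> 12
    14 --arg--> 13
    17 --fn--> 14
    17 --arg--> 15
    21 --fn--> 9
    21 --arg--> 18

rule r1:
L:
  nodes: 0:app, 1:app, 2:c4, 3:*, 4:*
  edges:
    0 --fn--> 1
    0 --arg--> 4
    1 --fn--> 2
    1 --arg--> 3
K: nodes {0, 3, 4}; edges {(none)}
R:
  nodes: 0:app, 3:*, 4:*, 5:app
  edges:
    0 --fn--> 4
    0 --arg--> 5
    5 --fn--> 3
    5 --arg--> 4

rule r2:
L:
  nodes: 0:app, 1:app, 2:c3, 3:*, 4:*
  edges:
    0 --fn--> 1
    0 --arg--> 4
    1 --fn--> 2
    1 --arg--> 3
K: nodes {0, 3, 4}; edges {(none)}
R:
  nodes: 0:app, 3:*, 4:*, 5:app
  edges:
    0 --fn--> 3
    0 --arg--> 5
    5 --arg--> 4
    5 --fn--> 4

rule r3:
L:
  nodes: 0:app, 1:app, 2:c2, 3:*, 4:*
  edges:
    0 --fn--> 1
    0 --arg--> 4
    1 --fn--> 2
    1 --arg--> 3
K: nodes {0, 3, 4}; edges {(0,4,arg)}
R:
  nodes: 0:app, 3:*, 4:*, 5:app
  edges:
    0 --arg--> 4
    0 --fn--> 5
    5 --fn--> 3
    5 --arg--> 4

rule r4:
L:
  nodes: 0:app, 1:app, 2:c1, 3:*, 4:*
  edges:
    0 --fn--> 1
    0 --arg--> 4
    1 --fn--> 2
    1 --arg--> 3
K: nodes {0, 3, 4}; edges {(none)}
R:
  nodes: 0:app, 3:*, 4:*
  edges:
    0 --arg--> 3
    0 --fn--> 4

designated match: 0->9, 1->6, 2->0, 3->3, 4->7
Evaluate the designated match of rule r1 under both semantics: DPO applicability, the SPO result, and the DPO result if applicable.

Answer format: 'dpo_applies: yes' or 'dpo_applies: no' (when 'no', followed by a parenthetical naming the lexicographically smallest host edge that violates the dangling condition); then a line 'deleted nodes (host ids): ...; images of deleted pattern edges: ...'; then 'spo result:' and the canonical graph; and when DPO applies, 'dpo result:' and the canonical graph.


dpo_applies: yes
deleted nodes (host ids): 0, 6; images of deleted pattern edges: (6,0,fn); (6,3,arg); (9,6,fn); (9,7,arg)
spo result:
nodes: 3:c4, 7:c1, 9:app, 12:c2, 13:c1, 14:app, 15:c1, 17:app, 18:c3, 21:app, 22:app
edges: (9,7,fn); (9,22,arg); (14,12,fn); (14,13,arg); (17,14,fn); (17,15,arg); (21,9,fn); (21,18,arg); (22,3,fn); (22,7,arg)
dpo result:
nodes: 3:c4, 7:c1, 9:app, 12:c2, 13:c1, 14:app, 15:c1, 17:app, 18:c3, 21:app, 22:app
edges: (9,7,fn); (9,22,arg); (14,12,fn); (14,13,arg); (17,14,fn); (17,15,arg); (21,9,fn); (21,18,arg); (22,3,fn); (22,7,arg)


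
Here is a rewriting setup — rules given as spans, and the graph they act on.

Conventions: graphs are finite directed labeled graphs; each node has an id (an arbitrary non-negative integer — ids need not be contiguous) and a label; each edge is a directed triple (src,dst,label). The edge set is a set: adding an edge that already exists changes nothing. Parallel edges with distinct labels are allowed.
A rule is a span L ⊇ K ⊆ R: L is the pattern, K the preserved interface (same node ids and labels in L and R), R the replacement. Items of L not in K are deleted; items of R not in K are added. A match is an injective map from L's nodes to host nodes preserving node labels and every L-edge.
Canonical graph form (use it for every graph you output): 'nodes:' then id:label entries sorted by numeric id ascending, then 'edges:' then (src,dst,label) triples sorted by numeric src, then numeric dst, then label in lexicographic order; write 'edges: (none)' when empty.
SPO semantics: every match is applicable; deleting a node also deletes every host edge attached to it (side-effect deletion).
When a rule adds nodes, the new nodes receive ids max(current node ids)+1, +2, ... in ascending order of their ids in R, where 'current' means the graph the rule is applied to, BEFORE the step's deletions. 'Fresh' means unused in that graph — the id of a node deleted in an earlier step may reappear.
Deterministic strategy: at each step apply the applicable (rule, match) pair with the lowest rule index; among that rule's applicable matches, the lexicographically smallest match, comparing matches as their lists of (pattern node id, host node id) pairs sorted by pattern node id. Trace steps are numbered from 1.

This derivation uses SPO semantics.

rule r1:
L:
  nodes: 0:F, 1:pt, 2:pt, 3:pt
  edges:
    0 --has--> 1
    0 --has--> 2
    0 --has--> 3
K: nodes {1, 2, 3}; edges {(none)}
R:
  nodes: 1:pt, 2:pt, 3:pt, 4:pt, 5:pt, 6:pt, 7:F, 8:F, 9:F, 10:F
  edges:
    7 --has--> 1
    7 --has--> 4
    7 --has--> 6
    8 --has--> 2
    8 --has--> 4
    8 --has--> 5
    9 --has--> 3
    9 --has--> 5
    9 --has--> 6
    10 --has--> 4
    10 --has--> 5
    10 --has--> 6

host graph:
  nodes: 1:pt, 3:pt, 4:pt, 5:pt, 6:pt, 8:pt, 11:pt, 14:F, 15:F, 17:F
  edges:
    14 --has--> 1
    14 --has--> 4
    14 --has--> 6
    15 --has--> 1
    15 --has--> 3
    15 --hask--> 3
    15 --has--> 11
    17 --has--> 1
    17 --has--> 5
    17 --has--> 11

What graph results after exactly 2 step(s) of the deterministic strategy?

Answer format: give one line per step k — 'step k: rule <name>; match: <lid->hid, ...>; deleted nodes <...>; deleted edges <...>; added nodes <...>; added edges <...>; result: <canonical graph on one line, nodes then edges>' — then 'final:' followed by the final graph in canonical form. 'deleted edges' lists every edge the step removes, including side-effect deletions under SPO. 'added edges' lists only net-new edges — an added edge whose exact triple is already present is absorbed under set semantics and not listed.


step 1: rule r1; match: 0->14, 1->1, 2->4, 3->6; deleted nodes 14; deleted edges (14,1,has); (14,4,has); (14,6,has); added nodes 18, 19, 20, 21, 22, 23, 24; added edges (21,1,has); (21,18,has); (21,20,has); (22,4,has); (22,18,has); (22,19,has); (23,6,has); (23,19,has); (23,20,has); (24,18,has); (24,19,has); (24,20,has); result: nodes: 1:pt, 3:pt, 4:pt, 5:pt, 6:pt, 8:pt, 11:pt, 15:F, 17:F, 18:pt, 19:pt, 20:pt, 21:F, 22:F, 23:F, 24:F edges: (15,1,has); (15,3,has); (15,3,hask); (15,11,has); (17,1,has); (17,5,has); (17,11,has); (21,1,has); (21,18,has); (21,20,has); (22,4,has); (22,18,has); (22,19,has); (23,6,has); (23,19,has); (23,20,has); (24,18,has); (24,19,has); (24,20,has)
step 2: rule r1; match: 0->15, 1->1, 2->3, 3->11; deleted nodes 15; deleted edges (15,1,has); (15,3,has); (15,3,hask); (15,11,has); added nodes 25, 26, 27, 28, 29, 30, 31; added edges (28,1,has); (28,25,has); (28,27,has); (29,3,has); (29,25,has); (29,26,has); (30,11,has); (30,26,has); (30,27,has); (31,25,has); (31,26,has); (31,27,has); result: nodes: 1:pt, 3:pt, 4:pt, 5:pt, 6:pt, 8:pt, 11:pt, 17:F, 18:pt, 19:pt, 20:pt, 21:F, 22:F, 23:F, 24:F, 25:pt, 26:pt, 27:pt, 28:F, 29:F, 30:F, 31:F edges: (17,1,has); (17,5,has); (17,11,has); (21,1,has); (21,18,has); (21,20,has); (22,4,has); (22,18,has); (22,19,has); (23,6,has); (23,19,has); (23,20,has); (24,18,has); (24,19,has); (24,20,has); (28,1,has); (28,25,has); (28,27,has); (29,3,has); (29,25,has); (29,26,has); (30,11,has); (30,26,has); (30,27,has); (31,25,has); (31,26,has); (31,27,has)
final:
nodes: 1:pt, 3:pt, 4:pt, 5:pt, 6:pt, 8:pt, 11:pt, 17:F, 18:pt, 19:pt, 20:pt, 21:F, 22:F, 23:F, 24:F, 25:pt, 26:pt, 27:pt, 28:F, 29:F, 30:F, 31:F
edges: (17,1,has); (17,5,has); (17,11,has); (21,1,has); (21,18,has); (21,20,has); (22,4,has); (22,18,has); (22,19,has); (23,6,has); (23,19,has); (23,20,has); (24,18,has); (24,19,has); (24,20,has); (28,1,has); (28,25,has); (28,27,has); (29,3,has); (29,25,has); (29,26,has); (30,11,has); (30,26,has); (30,27,has); (31,25,has); (31,26,has); (31,27,has)


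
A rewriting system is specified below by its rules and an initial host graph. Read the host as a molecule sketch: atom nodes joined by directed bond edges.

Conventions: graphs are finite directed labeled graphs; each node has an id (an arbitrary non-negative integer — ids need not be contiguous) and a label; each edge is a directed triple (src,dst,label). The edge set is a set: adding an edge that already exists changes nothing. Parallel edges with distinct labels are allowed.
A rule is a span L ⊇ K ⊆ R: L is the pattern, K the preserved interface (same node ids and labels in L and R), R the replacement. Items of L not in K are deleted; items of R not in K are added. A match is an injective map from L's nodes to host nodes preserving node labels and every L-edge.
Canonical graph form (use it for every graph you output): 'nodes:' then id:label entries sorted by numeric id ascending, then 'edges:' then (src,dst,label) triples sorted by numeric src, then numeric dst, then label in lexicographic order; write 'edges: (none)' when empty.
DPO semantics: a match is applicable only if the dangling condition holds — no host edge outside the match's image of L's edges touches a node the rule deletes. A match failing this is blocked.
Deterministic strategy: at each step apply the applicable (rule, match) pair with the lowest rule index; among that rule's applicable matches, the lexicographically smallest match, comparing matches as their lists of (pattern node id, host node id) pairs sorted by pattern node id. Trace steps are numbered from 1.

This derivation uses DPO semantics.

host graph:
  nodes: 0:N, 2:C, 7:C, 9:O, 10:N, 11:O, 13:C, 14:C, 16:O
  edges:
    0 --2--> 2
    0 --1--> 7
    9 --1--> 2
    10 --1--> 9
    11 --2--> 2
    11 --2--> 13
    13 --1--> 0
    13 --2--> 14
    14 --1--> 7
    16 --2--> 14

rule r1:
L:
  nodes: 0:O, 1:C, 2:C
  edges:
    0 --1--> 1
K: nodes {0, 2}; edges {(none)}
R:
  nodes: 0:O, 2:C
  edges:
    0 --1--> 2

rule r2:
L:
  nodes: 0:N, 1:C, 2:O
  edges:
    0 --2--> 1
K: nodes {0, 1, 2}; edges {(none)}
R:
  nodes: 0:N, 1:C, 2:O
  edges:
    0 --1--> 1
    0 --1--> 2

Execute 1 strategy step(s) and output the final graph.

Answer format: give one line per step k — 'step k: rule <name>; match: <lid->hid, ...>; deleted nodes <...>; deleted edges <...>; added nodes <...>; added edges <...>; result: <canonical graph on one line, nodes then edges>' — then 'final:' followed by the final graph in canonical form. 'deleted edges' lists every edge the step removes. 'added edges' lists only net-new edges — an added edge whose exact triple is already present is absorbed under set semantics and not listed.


step 1: rule r2; match: 0->0, 1->2, 2->9; deleted nodes (none); deleted edges (0,2,2); added nodes (none); added edges (0,2,1); (0,9,1); result: nodes: 0:N, 2:C, 7:C, 9:O, 10:N, 11:O, 13:C, 14:C, 16:O edges: (0,2,1); (0,7,1); (0,9,1); (9,2,1); (10,9,1); (11,2,2); (11,13,2); (13,0,1); (13,14,2); (14,7,1); (16,14,2)
final:
nodes: 0:N, 2:C, 7:C, 9:O, 10:N, 11:O, 13:C, 14:C, 16:O
edges: (0,2,1); (0,7,1); (0,9,1); (9,2,1); (10,9,1); (11,2,2); (11,13,2); (13,0,1); (13,14,2); (14,7,1); (16,14,2)


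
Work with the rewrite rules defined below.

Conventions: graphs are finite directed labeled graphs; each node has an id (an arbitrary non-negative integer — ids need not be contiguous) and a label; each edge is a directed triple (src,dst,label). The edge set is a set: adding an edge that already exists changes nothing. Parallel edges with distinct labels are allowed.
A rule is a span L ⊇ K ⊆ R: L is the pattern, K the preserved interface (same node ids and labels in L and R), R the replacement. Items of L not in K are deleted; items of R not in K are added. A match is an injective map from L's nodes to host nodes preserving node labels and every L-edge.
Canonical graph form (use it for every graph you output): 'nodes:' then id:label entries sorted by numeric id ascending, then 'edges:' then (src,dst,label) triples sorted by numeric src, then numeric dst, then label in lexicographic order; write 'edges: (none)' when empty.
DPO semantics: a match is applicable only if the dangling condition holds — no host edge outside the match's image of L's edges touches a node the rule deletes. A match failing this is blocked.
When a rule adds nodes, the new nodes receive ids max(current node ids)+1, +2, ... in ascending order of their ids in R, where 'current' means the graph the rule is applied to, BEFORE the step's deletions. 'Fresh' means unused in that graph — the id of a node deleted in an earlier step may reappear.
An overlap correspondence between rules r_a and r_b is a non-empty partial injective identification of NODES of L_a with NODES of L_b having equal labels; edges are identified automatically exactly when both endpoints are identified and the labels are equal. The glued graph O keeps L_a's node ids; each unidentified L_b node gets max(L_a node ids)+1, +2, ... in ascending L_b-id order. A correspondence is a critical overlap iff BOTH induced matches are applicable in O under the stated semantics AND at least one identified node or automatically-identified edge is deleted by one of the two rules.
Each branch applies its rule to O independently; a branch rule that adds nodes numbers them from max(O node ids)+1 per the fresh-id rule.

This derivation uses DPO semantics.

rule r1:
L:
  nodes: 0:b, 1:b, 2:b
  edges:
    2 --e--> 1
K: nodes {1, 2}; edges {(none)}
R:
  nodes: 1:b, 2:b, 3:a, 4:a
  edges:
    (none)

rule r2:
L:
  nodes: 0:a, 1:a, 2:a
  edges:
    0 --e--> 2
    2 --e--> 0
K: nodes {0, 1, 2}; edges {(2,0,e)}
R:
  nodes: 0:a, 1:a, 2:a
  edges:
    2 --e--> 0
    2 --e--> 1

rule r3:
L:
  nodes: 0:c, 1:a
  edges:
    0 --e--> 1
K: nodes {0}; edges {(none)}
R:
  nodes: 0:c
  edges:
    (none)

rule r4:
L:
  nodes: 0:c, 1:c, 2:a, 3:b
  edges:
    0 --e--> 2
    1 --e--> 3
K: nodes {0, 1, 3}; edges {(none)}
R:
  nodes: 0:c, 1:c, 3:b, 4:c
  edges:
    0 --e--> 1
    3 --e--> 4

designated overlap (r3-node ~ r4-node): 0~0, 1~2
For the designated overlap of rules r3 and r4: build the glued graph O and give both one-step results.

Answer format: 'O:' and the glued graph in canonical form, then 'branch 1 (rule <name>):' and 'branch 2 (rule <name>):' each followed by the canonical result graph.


O:
nodes: 0:c, 1:a, 2:c, 3:b
edges: (0,1,e); (2,3,e)
branch 1 (rule r3):
nodes: 0:c, 2:c, 3:b
edges: (2,3,e)
branch 2 (rule r4):
nodes: 0:c, 2:c, 3:b, 4:c
edges: (0,2,e); (3,4,e)


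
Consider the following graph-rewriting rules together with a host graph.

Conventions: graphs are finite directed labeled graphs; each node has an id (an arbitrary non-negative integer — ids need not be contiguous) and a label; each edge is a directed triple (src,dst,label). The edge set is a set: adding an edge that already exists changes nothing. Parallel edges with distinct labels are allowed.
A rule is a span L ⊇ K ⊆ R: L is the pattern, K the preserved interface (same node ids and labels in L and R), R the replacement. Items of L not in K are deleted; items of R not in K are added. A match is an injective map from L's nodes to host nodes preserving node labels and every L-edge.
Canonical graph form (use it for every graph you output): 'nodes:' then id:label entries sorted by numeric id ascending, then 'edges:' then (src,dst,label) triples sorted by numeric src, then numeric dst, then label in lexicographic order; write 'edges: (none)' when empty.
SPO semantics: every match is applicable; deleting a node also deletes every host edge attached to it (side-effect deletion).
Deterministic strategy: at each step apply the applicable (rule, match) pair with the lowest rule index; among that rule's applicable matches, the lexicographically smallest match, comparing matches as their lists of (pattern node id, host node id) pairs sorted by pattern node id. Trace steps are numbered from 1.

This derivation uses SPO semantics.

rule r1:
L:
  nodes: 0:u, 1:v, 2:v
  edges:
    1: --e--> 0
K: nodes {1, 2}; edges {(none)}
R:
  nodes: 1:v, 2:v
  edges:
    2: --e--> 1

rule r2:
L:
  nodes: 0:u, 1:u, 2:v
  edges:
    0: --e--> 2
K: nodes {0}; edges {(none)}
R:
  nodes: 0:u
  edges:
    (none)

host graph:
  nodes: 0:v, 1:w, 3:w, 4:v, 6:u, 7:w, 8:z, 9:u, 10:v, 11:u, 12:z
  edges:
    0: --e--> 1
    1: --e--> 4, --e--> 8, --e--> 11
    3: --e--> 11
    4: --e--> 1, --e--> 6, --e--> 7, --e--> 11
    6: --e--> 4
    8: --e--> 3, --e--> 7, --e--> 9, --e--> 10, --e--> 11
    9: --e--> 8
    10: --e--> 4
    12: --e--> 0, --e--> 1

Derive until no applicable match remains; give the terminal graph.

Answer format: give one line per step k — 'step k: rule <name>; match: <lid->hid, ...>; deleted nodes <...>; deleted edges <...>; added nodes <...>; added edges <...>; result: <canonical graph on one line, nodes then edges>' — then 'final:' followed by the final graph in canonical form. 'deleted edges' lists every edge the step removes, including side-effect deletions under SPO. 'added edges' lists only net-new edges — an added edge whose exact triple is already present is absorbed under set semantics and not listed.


step 1: rule r1; match: 0->6, 1->4, 2->0; deleted nodes 6; deleted edges (4,6,e); (6,4,e); added nodes (none); added edges (0,4,e); result: nodes: 0:v, 1:w, 3:w, 4:v, 7:w, 8:z, 9:u, 10:v, 11:u, 12:z edges: (0,1,e); (0,4,e); (1,4,e); (1,8,e); (1,11,e); (3,11,e); (4,1,e); (4,7,e); (4,11,e); (8,3,e); (8,7,e); (8,9,e); (8,10,e); (8,11,e); (9,8,e); (10,4,e); (12,0,e); (12,1,e)
step 2: rule r1; match: 0->11, 1->4, 2->0; deleted nodes 11; deleted edges (1,11,e); (3,11,e); (4,11,e); (8,11,e); added nodes (none); added edges (none); result: nodes: 0:v, 1:w, 3:w, 4:v, 7:w, 8:z, 9:u, 10:v, 12:z edges: (0,1,e); (0,4,e); (1,4,e); (1,8,e); (4,1,e); (4,7,e); (8,3,e); (8,7,e); (8,9,e); (8,10,e); (9,8,e); (10,4,e); (12,0,e); (12,1,e)
final:
nodes: 0:v, 1:w, 3:w, 4:v, 7:w, 8:z, 9:u, 10:v, 12:z
edges: (0,1,e); (0,4,e); (1,4,e); (1,8,e); (4,1,e); (4,7,e); (8,3,e); (8,7,e); (8,9,e); (8,10,e); (9,8,e); (10,4,e); (12,0,e); (12,1,e)
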